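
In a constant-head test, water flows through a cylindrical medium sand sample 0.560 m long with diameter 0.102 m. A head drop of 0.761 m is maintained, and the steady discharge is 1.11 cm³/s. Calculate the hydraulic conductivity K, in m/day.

Cross-sectional area A = π·(d/2)² = π × (0.102/2)² = 0.008171 m².
Convert discharge: 1.11 cm³/s = 1.110e-06 m³/s.
Darcy's law rearranged: K = Q·L / (A·Δh) = 1.110e-06 × 0.560 / (0.008171 × 0.761) = 9.996e-05 m/s = 8.637 m/day.

8.64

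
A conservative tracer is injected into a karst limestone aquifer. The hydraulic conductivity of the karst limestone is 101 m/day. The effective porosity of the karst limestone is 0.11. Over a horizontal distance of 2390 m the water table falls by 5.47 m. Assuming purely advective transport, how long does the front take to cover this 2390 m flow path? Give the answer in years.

Hydraulic gradient i = Δh / L = 5.47 / 2390 = 0.002289.
Darcy flux q = K · i = 101.0 × 0.002289 = 0.2312 m/day.
Seepage velocity v = q / n_e = 0.2312 / 0.11 = 2.101 m/day.
Travel time t = L / v = 2390 / 2.101 = 1137 days = 3.114 years.

3.11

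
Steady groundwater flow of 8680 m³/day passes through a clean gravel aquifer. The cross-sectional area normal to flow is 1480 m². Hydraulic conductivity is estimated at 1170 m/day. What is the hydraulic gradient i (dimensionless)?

From Q = K·A·i, i = Q / (K·A) = 8680 / (1170 × 1480) = 0.005013.

0.00501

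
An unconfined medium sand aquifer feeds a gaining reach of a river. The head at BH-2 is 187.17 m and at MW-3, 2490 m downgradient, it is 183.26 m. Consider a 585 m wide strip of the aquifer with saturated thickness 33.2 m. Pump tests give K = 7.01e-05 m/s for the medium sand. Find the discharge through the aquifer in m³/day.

185

Convert K: 7.01e-05 m/s × 86400 = 6.057 m/day.
Cross-sectional area A = 585 × 33.2 = 19422 m².
Hydraulic gradient i = (187.17 − 183.26) / 2490 = 3.91 / 2490 = 0.001570.
Darcy's law: Q = K · A · i = 6.057 × 19422 × 0.001570 = 184.7 m³/day.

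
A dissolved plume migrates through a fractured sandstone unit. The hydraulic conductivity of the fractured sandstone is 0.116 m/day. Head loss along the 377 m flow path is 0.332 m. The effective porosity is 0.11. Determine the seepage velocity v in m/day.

Hydraulic gradient i = Δh / L = 0.332 / 377 = 0.0008806.
Darcy flux q = K · i = 0.1160 × 0.0008806 = 0.0001022 m/day.
Seepage velocity v = q / n_e = 0.0001022 / 0.11 = 0.0009287 m/day.

0.000929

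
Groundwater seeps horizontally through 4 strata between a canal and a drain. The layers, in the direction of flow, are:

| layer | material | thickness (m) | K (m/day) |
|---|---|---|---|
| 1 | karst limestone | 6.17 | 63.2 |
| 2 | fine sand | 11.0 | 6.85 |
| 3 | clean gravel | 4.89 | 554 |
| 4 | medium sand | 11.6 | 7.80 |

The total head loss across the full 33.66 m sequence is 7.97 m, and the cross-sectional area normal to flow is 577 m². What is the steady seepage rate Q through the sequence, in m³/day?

Flow is perpendicular to layering, so the layers act in series and the equivalent K is the thickness-weighted harmonic mean.
Total thickness L = 6.17 + 11.0 + 4.89 + 11.6 = 33.66 m.
Σ(b_i/K_i) = 6.17/63.2 + 11.0/6.85 + 4.89/554 + 11.6/7.80 = 3.199 d.
K_eq = L / Σ(b_i/K_i) = 33.66 / 3.199 = 10.52 m/day.
Q = K_eq · A · (Δh/L) = 10.52 × 577 × (7.97/33.66) = 1437 m³/day.

1440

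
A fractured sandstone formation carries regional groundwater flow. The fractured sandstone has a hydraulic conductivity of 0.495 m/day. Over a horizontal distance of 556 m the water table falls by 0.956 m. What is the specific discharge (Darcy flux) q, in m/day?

Hydraulic gradient i = Δh / L = 0.956 / 556 = 0.001719.
Specific discharge q = K · i = 0.4950 × 0.001719 = 0.0008511 m/day.

0.000851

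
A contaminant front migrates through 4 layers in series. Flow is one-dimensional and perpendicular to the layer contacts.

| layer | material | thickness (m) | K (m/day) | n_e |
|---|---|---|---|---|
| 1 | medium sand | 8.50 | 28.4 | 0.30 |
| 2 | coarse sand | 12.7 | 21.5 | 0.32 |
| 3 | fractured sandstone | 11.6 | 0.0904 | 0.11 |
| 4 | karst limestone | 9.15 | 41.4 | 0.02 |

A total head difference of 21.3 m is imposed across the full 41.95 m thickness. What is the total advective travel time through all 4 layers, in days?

With flow normal to the layers, continuity requires the same specific discharge q through every layer.
Σ(b_i/K_i) = 8.50/28.4 + 12.7/21.5 + 11.6/0.0904 + 9.15/41.4 = 129.4 d.
q = Δh / Σ(b_i/K_i) = 21.3 / 129.4 = 0.1646 m/day.
In each layer the seepage velocity is v_i = q/n_i, so the layer transit time is t_i = b_i·n_i / q:
  layer 1 (medium sand): t_1 = 8.50 × 0.30 / 0.1646 = 15.50 d
  layer 2 (coarse sand): t_2 = 12.7 × 0.32 / 0.1646 = 24.69 d
  layer 3 (fractured sandstone): t_3 = 11.6 × 0.11 / 0.1646 = 7.754 d
  layer 4 (karst limestone): t_4 = 9.15 × 0.02 / 0.1646 = 1.112 d
Total t = Σ t_i = 49.06 days.

49.1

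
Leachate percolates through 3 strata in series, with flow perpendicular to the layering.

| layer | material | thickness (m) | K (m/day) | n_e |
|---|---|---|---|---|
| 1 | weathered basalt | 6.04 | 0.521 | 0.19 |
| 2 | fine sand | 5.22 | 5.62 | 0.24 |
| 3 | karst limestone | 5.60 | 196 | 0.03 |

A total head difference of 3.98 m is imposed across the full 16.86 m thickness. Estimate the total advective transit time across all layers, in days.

With flow normal to the layers, continuity requires the same specific discharge q through every layer.
Σ(b_i/K_i) = 6.04/0.521 + 5.22/5.62 + 5.60/196 = 12.55 d.
q = Δh / Σ(b_i/K_i) = 3.98 / 12.55 = 0.3171 m/day.
In each layer the seepage velocity is v_i = q/n_i, so the layer transit time is t_i = b_i·n_i / q:
  layer 1 (weathered basalt): t_1 = 6.04 × 0.19 / 0.3171 = 3.619 d
  layer 2 (fine sand): t_2 = 5.22 × 0.24 / 0.3171 = 3.951 d
  layer 3 (karst limestone): t_3 = 5.60 × 0.03 / 0.3171 = 0.5298 d
Total t = Σ t_i = 8.099 days.

8.10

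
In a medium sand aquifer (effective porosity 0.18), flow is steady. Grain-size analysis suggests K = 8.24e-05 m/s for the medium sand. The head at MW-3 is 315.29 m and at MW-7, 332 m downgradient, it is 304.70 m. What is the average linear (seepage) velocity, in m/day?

1.26

Convert K: 8.24e-05 m/s × 86400 = 7.119 m/day.
Hydraulic gradient i = (315.29 − 304.70) / 332 = 10.59 / 332 = 0.03190.
Darcy flux q = K · i = 7.119 × 0.03190 = 0.2271 m/day.
Seepage velocity v = q / n_e = 0.2271 / 0.18 = 1.262 m/day.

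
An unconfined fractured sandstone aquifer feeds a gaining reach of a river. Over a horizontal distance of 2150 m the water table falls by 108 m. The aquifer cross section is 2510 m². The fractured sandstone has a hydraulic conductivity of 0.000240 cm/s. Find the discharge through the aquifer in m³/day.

26.1

Convert K: 0.000240 cm/s × 864 = 0.2074 m/day.
Hydraulic gradient i = Δh / L = 108 / 2150 = 0.05023.
Darcy's law: Q = K · A · i = 0.2074 × 2510 × 0.05023 = 26.14 m³/day.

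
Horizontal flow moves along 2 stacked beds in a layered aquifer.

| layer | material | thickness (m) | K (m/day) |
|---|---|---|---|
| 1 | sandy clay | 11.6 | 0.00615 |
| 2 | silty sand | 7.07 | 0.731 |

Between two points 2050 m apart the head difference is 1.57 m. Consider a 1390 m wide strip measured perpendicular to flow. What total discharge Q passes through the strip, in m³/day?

5.58

Flow is parallel to layering, so each bed carries its own Darcy discharge and the transmissivities add.
Σ(K_i·b_i) = 0.00615×11.6 + 0.731×7.07 = 5.240 m²/day.
Hydraulic gradient i = Δh / L = 1.57 / 2050 = 0.0007659.
Q = Σ(K_i·b_i) · W · i = 5.240 × 1390 × 0.0007659 = 5.578 m³/day.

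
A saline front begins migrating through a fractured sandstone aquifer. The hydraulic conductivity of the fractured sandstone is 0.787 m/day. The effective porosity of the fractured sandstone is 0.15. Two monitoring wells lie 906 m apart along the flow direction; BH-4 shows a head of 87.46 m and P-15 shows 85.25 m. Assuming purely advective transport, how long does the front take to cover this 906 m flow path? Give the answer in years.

194

Hydraulic gradient i = (87.46 − 85.25) / 906 = 2.21 / 906 = 0.002439.
Darcy flux q = K · i = 0.7870 × 0.002439 = 0.001920 m/day.
Seepage velocity v = q / n_e = 0.001920 / 0.15 = 0.01280 m/day.
Travel time t = L / v = 906 / 0.01280 = 70791 days = 193.8 years.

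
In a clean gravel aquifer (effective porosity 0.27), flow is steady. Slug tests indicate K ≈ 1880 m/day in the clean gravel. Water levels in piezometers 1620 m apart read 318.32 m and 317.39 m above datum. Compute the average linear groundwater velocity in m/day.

4.00

Hydraulic gradient i = (318.32 − 317.39) / 1620 = 0.93 / 1620 = 0.0005741.
Darcy flux q = K · i = 1880 × 0.0005741 = 1.079 m/day.
Seepage velocity v = q / n_e = 1.079 / 0.27 = 3.997 m/day.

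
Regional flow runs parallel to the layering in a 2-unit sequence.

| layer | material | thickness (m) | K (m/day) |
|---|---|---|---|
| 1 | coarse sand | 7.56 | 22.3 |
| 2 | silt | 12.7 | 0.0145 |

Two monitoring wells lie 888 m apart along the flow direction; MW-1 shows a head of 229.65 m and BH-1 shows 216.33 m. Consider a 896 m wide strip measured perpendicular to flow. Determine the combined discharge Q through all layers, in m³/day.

2270

Flow is parallel to layering, so each bed carries its own Darcy discharge and the transmissivities add.
Σ(K_i·b_i) = 22.3×7.56 + 0.0145×12.7 = 168.8 m²/day.
Hydraulic gradient i = (229.65 − 216.33) / 888 = 13.32 / 888 = 0.01500.
Q = Σ(K_i·b_i) · W · i = 168.8 × 896 × 0.01500 = 2268 m³/day.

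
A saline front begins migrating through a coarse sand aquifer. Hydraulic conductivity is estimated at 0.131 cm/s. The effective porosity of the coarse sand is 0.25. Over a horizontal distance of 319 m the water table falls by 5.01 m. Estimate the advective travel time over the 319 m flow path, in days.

44.9

Convert K: 0.131 cm/s × 864 = 113.2 m/day.
Hydraulic gradient i = Δh / L = 5.01 / 319 = 0.01571.
Darcy flux q = K · i = 113.2 × 0.01571 = 1.778 m/day.
Seepage velocity v = q / n_e = 1.778 / 0.25 = 7.110 m/day.
Travel time t = L / v = 319 / 7.110 = 44.86 days.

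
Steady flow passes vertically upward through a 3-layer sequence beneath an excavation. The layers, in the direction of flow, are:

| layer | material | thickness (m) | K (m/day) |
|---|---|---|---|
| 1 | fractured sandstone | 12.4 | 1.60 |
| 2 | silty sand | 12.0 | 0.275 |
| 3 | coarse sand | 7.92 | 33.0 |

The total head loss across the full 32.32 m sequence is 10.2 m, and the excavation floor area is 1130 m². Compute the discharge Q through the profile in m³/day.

223

Flow is perpendicular to layering, so the layers act in series and the equivalent K is the thickness-weighted harmonic mean.
Total thickness L = 12.4 + 12.0 + 7.92 = 32.32 m.
Σ(b_i/K_i) = 12.4/1.60 + 12.0/0.275 + 7.92/33.0 = 51.63 d.
K_eq = L / Σ(b_i/K_i) = 32.32 / 51.63 = 0.6260 m/day.
Q = K_eq · A · (Δh/L) = 0.6260 × 1130 × (10.2/32.32) = 223.3 m³/day.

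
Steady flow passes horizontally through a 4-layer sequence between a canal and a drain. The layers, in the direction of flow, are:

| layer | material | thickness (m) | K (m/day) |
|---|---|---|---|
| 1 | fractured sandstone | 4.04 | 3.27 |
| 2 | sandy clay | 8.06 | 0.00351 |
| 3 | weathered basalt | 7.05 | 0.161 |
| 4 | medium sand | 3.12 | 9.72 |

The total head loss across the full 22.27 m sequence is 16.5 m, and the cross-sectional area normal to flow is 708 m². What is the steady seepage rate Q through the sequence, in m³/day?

Flow is perpendicular to layering, so the layers act in series and the equivalent K is the thickness-weighted harmonic mean.
Total thickness L = 4.04 + 8.06 + 7.05 + 3.12 = 22.27 m.
Σ(b_i/K_i) = 4.04/3.27 + 8.06/0.00351 + 7.05/0.161 + 3.12/9.72 = 2342 d.
K_eq = L / Σ(b_i/K_i) = 22.27 / 2342 = 0.009510 m/day.
Q = K_eq · A · (Δh/L) = 0.009510 × 708 × (16.5/22.27) = 4.989 m³/day.

4.99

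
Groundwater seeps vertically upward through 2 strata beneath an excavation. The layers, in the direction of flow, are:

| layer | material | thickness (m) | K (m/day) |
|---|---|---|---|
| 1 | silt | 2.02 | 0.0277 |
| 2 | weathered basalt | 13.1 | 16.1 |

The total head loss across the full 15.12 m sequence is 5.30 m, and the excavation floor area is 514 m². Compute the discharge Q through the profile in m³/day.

Flow is perpendicular to layering, so the layers act in series and the equivalent K is the thickness-weighted harmonic mean.
Total thickness L = 2.02 + 13.1 = 15.12 m.
Σ(b_i/K_i) = 2.02/0.0277 + 13.1/16.1 = 73.74 d.
K_eq = L / Σ(b_i/K_i) = 15.12 / 73.74 = 0.2051 m/day.
Q = K_eq · A · (Δh/L) = 0.2051 × 514 × (5.30/15.12) = 36.94 m³/day.

36.9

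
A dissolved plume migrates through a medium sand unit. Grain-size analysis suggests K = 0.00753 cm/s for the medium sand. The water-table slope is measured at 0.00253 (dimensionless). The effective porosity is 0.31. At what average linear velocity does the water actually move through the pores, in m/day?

0.0531

Convert K: 0.00753 cm/s × 864 = 6.506 m/day.
Hydraulic gradient i = 0.00253.
Darcy flux q = K · i = 6.506 × 0.002530 = 0.01646 m/day.
Seepage velocity v = q / n_e = 0.01646 / 0.31 = 0.05310 m/day.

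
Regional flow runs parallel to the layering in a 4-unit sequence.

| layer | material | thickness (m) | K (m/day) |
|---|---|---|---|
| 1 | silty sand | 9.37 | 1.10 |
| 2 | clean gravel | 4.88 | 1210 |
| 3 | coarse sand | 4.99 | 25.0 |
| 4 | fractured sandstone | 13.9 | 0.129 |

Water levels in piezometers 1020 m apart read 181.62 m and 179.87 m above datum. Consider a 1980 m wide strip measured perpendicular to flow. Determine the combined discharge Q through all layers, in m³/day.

20500

Flow is parallel to layering, so each bed carries its own Darcy discharge and the transmissivities add.
Σ(K_i·b_i) = 1.10×9.37 + 1210×4.88 + 25.0×4.99 + 0.129×13.9 = 6042 m²/day.
Hydraulic gradient i = (181.62 − 179.87) / 1020 = 1.75 / 1020 = 0.001716.
Q = Σ(K_i·b_i) · W · i = 6042 × 1980 × 0.001716 = 20524 m³/day.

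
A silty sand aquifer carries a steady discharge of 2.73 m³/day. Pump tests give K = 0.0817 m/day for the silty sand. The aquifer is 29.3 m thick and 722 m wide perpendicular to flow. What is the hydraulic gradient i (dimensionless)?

0.00158

Cross-sectional area A = 722 × 29.3 = 21155 m².
From Q = K·A·i, i = Q / (K·A) = 2.73 / (0.08170 × 21155) = 0.001580.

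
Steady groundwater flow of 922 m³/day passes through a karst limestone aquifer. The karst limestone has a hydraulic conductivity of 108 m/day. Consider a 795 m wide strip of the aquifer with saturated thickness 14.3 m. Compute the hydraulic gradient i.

0.000751

Cross-sectional area A = 795 × 14.3 = 11368 m².
From Q = K·A·i, i = Q / (K·A) = 922 / (108.0 × 11368) = 0.0007509.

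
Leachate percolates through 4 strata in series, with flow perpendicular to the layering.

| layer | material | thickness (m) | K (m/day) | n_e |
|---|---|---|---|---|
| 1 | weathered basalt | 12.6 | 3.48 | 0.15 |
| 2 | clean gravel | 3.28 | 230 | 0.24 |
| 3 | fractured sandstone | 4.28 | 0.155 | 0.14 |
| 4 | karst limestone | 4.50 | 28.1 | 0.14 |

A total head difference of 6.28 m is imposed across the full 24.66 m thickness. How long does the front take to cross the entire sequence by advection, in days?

19.5

With flow normal to the layers, continuity requires the same specific discharge q through every layer.
Σ(b_i/K_i) = 12.6/3.48 + 3.28/230 + 4.28/0.155 + 4.50/28.1 = 31.41 d.
q = Δh / Σ(b_i/K_i) = 6.28 / 31.41 = 0.1999 m/day.
In each layer the seepage velocity is v_i = q/n_i, so the layer transit time is t_i = b_i·n_i / q:
  layer 1 (weathered basalt): t_1 = 12.6 × 0.15 / 0.1999 = 9.452 d
  layer 2 (clean gravel): t_2 = 3.28 × 0.24 / 0.1999 = 3.937 d
  layer 3 (fractured sandstone): t_3 = 4.28 × 0.14 / 0.1999 = 2.997 d
  layer 4 (karst limestone): t_4 = 4.50 × 0.14 / 0.1999 = 3.151 d
Total t = Σ t_i = 19.54 days.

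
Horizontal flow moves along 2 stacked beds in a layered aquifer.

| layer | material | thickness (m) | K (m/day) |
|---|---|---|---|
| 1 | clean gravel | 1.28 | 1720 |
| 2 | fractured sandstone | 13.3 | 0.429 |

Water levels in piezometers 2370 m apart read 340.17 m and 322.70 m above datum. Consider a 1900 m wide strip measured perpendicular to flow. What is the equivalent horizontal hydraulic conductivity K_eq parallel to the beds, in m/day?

Flow is parallel to layering, so each bed carries its own Darcy discharge and the transmissivities add.
Σ(K_i·b_i) = 1720×1.28 + 0.429×13.3 = 2207 m²/day.
Total thickness b = 14.58 m, so K_eq = Σ(K_i·b_i)/b = 151.4 m/day.

151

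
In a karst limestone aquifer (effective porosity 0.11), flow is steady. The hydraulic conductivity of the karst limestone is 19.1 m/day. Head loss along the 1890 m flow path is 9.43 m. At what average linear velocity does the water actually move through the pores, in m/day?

Hydraulic gradient i = Δh / L = 9.43 / 1890 = 0.004989.
Darcy flux q = K · i = 19.10 × 0.004989 = 0.09530 m/day.
Seepage velocity v = q / n_e = 0.09530 / 0.11 = 0.8663 m/day.

0.866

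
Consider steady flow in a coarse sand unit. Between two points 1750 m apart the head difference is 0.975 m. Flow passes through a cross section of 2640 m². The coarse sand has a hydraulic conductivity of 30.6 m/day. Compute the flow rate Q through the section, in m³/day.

45.0

Hydraulic gradient i = Δh / L = 0.975 / 1750 = 0.0005571.
Darcy's law: Q = K · A · i = 30.60 × 2640 × 0.0005571 = 45.01 m³/day.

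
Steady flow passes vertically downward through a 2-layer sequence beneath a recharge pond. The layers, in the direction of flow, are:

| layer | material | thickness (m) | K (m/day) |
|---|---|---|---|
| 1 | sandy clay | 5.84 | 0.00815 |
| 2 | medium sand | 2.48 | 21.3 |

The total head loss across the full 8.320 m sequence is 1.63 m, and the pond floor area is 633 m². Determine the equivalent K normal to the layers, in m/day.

0.0116

Flow is perpendicular to layering, so the layers act in series and the equivalent K is the thickness-weighted harmonic mean.
Total thickness L = 5.84 + 2.48 = 8.320 m.
Σ(b_i/K_i) = 5.84/0.00815 + 2.48/21.3 = 716.7 d.
K_eq = L / Σ(b_i/K_i) = 8.320 / 716.7 = 0.01161 m/day.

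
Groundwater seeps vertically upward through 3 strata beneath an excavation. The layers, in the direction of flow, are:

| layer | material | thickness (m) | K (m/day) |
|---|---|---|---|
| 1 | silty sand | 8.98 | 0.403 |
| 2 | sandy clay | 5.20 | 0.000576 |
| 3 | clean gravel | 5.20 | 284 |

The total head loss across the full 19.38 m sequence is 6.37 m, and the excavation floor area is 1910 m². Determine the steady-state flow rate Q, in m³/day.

Flow is perpendicular to layering, so the layers act in series and the equivalent K is the thickness-weighted harmonic mean.
Total thickness L = 8.98 + 5.20 + 5.20 = 19.38 m.
Σ(b_i/K_i) = 8.98/0.403 + 5.20/0.000576 + 5.20/284 = 9050 d.
K_eq = L / Σ(b_i/K_i) = 19.38 / 9050 = 0.002141 m/day.
Q = K_eq · A · (Δh/L) = 0.002141 × 1910 × (6.37/19.38) = 1.344 m³/day.

1.34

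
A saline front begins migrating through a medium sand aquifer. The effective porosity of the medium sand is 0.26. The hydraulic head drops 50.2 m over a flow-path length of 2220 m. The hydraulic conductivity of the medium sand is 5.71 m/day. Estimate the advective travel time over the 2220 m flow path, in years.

Hydraulic gradient i = Δh / L = 50.2 / 2220 = 0.02261.
Darcy flux q = K · i = 5.710 × 0.02261 = 0.1291 m/day.
Seepage velocity v = q / n_e = 0.1291 / 0.26 = 0.4966 m/day.
Travel time t = L / v = 2220 / 0.4966 = 4470 days = 12.24 years.

12.2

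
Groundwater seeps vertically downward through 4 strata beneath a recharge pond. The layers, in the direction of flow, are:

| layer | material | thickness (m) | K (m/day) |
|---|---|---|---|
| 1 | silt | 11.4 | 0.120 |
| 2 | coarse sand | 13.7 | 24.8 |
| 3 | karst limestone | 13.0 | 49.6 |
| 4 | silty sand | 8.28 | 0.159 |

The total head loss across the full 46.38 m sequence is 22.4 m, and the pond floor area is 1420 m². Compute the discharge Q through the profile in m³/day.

Flow is perpendicular to layering, so the layers act in series and the equivalent K is the thickness-weighted harmonic mean.
Total thickness L = 11.4 + 13.7 + 13.0 + 8.28 = 46.38 m.
Σ(b_i/K_i) = 11.4/0.120 + 13.7/24.8 + 13.0/49.6 + 8.28/0.159 = 147.9 d.
K_eq = L / Σ(b_i/K_i) = 46.38 / 147.9 = 0.3136 m/day.
Q = K_eq · A · (Δh/L) = 0.3136 × 1420 × (22.4/46.38) = 215.1 m³/day.

215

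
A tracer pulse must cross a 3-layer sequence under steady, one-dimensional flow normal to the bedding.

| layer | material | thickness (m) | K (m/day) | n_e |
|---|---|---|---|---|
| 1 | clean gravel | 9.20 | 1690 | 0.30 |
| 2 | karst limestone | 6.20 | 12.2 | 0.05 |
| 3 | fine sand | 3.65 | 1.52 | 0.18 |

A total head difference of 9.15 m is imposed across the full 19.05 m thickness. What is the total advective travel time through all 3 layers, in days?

With flow normal to the layers, continuity requires the same specific discharge q through every layer.
Σ(b_i/K_i) = 9.20/1690 + 6.20/12.2 + 3.65/1.52 = 2.915 d.
q = Δh / Σ(b_i/K_i) = 9.15 / 2.915 = 3.139 m/day.
In each layer the seepage velocity is v_i = q/n_i, so the layer transit time is t_i = b_i·n_i / q:
  layer 1 (clean gravel): t_1 = 9.20 × 0.30 / 3.139 = 0.8793 d
  layer 2 (karst limestone): t_2 = 6.20 × 0.05 / 3.139 = 0.09876 d
  layer 3 (fine sand): t_3 = 3.65 × 0.18 / 3.139 = 0.2093 d
Total t = Σ t_i = 1.187 days.

1.19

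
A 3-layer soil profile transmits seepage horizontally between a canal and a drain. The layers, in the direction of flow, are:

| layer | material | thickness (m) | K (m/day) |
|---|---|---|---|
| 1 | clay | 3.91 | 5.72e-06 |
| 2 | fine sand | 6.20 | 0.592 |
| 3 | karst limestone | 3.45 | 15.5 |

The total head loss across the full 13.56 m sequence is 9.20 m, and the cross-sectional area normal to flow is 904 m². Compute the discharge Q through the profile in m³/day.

Flow is perpendicular to layering, so the layers act in series and the equivalent K is the thickness-weighted harmonic mean.
Total thickness L = 3.91 + 6.20 + 3.45 = 13.56 m.
Σ(b_i/K_i) = 3.91/5.72e-06 + 6.20/0.592 + 3.45/15.5 = 6.836e+05 d.
K_eq = L / Σ(b_i/K_i) = 13.56 / 6.836e+05 = 1.984e-05 m/day.
Q = K_eq · A · (Δh/L) = 1.984e-05 × 904 × (9.20/13.56) = 0.01217 m³/day.

0.0122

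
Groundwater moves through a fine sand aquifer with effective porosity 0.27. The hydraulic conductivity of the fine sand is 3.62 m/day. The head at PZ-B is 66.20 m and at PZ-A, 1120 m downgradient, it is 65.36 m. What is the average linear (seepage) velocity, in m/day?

Hydraulic gradient i = (66.20 − 65.36) / 1120 = 0.84 / 1120 = 0.0007500.
Darcy flux q = K · i = 3.620 × 0.0007500 = 0.002715 m/day.
Seepage velocity v = q / n_e = 0.002715 / 0.27 = 0.01006 m/day.

0.0101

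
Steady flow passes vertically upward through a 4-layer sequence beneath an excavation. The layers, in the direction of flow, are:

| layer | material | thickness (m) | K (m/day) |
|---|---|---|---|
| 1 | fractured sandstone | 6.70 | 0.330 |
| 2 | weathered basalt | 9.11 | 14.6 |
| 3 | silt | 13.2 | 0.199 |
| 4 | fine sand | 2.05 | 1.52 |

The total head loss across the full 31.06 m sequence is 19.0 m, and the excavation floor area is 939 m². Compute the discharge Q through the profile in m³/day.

201

Flow is perpendicular to layering, so the layers act in series and the equivalent K is the thickness-weighted harmonic mean.
Total thickness L = 6.70 + 9.11 + 13.2 + 2.05 = 31.06 m.
Σ(b_i/K_i) = 6.70/0.330 + 9.11/14.6 + 13.2/0.199 + 2.05/1.52 = 88.61 d.
K_eq = L / Σ(b_i/K_i) = 31.06 / 88.61 = 0.3505 m/day.
Q = K_eq · A · (Δh/L) = 0.3505 × 939 × (19.0/31.06) = 201.3 m³/day.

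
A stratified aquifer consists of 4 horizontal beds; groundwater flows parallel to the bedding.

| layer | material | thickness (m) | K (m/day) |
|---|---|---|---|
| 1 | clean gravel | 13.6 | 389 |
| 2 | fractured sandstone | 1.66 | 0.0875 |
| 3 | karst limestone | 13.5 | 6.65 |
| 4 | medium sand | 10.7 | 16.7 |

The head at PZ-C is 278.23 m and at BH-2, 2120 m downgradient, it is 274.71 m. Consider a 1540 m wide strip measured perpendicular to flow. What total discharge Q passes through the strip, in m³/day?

Flow is parallel to layering, so each bed carries its own Darcy discharge and the transmissivities add.
Σ(K_i·b_i) = 389×13.6 + 0.0875×1.66 + 6.65×13.5 + 16.7×10.7 = 5559 m²/day.
Hydraulic gradient i = (278.23 − 274.71) / 2120 = 3.52 / 2120 = 0.001660.
Q = Σ(K_i·b_i) · W · i = 5559 × 1540 × 0.001660 = 14214 m³/day.

14200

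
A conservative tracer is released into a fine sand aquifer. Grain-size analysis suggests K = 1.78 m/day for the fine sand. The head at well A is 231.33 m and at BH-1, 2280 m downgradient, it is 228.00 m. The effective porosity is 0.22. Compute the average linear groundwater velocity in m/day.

Hydraulic gradient i = (231.33 − 228.00) / 2280 = 3.33 / 2280 = 0.001461.
Darcy flux q = K · i = 1.780 × 0.001461 = 0.002600 m/day.
Seepage velocity v = q / n_e = 0.002600 / 0.22 = 0.01182 m/day.

0.0118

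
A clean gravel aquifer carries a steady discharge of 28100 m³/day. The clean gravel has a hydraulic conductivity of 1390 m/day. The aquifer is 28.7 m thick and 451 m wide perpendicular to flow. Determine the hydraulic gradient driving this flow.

Cross-sectional area A = 451 × 28.7 = 12944 m².
From Q = K·A·i, i = Q / (K·A) = 28100 / (1390 × 12944) = 0.001562.

0.00156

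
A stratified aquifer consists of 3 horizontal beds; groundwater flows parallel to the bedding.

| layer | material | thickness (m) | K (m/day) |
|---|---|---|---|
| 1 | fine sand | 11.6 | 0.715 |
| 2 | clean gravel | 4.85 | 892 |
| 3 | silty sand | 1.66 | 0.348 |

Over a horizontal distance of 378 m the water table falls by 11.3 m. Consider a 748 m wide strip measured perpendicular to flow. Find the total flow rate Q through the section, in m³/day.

Flow is parallel to layering, so each bed carries its own Darcy discharge and the transmissivities add.
Σ(K_i·b_i) = 0.715×11.6 + 892×4.85 + 0.348×1.66 = 4335 m²/day.
Hydraulic gradient i = Δh / L = 11.3 / 378 = 0.02989.
Q = Σ(K_i·b_i) · W · i = 4335 × 748 × 0.02989 = 96936 m³/day.

96900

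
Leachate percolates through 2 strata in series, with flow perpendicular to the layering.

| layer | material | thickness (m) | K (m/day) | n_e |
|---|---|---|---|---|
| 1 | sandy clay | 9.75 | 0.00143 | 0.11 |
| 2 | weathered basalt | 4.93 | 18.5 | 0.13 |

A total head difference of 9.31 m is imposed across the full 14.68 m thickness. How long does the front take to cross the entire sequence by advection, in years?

3.44

With flow normal to the layers, continuity requires the same specific discharge q through every layer.
Σ(b_i/K_i) = 9.75/0.00143 + 4.93/18.5 = 6818 d.
q = Δh / Σ(b_i/K_i) = 9.31 / 6818 = 0.001365 m/day.
In each layer the seepage velocity is v_i = q/n_i, so the layer transit time is t_i = b_i·n_i / q:
  layer 1 (sandy clay): t_1 = 9.75 × 0.11 / 0.001365 = 785.5 d
  layer 2 (weathered basalt): t_2 = 4.93 × 0.13 / 0.001365 = 469.4 d
Total t = Σ t_i = 1255 days = 3.436 years.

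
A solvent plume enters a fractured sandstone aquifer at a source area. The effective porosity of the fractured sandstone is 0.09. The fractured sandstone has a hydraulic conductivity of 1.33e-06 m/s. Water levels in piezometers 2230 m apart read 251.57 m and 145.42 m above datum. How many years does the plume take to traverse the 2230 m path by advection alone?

Convert K: 1.33e-06 m/s × 86400 = 0.1149 m/day.
Hydraulic gradient i = (251.57 − 145.42) / 2230 = 106.15 / 2230 = 0.04760.
Darcy flux q = K · i = 0.1149 × 0.04760 = 0.005470 m/day.
Seepage velocity v = q / n_e = 0.005470 / 0.09 = 0.06078 m/day.
Travel time t = L / v = 2230 / 0.06078 = 36692 days = 100.5 years.

100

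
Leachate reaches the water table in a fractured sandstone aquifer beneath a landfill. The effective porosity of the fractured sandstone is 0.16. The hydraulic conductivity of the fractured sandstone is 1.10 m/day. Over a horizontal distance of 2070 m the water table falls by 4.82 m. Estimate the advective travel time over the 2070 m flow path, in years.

354

Hydraulic gradient i = Δh / L = 4.82 / 2070 = 0.002329.
Darcy flux q = K · i = 1.100 × 0.002329 = 0.002561 m/day.
Seepage velocity v = q / n_e = 0.002561 / 0.16 = 0.01601 m/day.
Travel time t = L / v = 2070 / 0.01601 = 1.293e+05 days = 354.0 years.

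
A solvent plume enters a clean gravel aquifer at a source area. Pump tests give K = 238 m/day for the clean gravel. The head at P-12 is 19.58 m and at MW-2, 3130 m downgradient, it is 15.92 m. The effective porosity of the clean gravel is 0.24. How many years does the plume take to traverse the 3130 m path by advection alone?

Hydraulic gradient i = (19.58 − 15.92) / 3130 = 3.66 / 3130 = 0.001169.
Darcy flux q = K · i = 238.0 × 0.001169 = 0.2783 m/day.
Seepage velocity v = q / n_e = 0.2783 / 0.24 = 1.160 m/day.
Travel time t = L / v = 3130 / 1.160 = 2699 days = 7.390 years.

7.39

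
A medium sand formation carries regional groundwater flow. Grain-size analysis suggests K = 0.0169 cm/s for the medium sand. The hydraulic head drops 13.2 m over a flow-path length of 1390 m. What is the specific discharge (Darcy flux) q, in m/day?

0.139

Convert K: 0.0169 cm/s × 864 = 14.60 m/day.
Hydraulic gradient i = Δh / L = 13.2 / 1390 = 0.009496.
Specific discharge q = K · i = 14.60 × 0.009496 = 0.1387 m/day.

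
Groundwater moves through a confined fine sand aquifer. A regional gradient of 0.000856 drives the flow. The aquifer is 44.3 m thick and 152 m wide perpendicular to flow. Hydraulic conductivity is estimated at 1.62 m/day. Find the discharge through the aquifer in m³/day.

Cross-sectional area A = 152 × 44.3 = 6734 m².
Hydraulic gradient i = 0.000856.
Darcy's law: Q = K · A · i = 1.620 × 6734 × 0.0008560 = 9.338 m³/day.

9.34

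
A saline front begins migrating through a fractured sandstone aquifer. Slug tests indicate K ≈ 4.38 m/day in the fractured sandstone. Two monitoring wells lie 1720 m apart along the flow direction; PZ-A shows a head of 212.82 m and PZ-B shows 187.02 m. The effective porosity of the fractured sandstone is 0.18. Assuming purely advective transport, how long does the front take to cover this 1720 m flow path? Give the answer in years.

12.9

Hydraulic gradient i = (212.82 − 187.02) / 1720 = 25.8 / 1720 = 0.01500.
Darcy flux q = K · i = 4.380 × 0.01500 = 0.06570 m/day.
Seepage velocity v = q / n_e = 0.06570 / 0.18 = 0.3650 m/day.
Travel time t = L / v = 1720 / 0.3650 = 4712 days = 12.90 years.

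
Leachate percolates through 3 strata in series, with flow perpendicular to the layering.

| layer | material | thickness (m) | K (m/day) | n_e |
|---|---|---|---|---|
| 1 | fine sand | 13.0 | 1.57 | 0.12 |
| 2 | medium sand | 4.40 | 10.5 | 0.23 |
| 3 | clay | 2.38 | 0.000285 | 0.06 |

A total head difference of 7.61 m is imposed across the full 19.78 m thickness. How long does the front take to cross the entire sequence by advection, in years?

8.16

With flow normal to the layers, continuity requires the same specific discharge q through every layer.
Σ(b_i/K_i) = 13.0/1.57 + 4.40/10.5 + 2.38/0.000285 = 8360 d.
q = Δh / Σ(b_i/K_i) = 7.61 / 8360 = 0.0009103 m/day.
In each layer the seepage velocity is v_i = q/n_i, so the layer transit time is t_i = b_i·n_i / q:
  layer 1 (fine sand): t_1 = 13.0 × 0.12 / 0.0009103 = 1714 d
  layer 2 (medium sand): t_2 = 4.40 × 0.23 / 0.0009103 = 1112 d
  layer 3 (clay): t_3 = 2.38 × 0.06 / 0.0009103 = 156.9 d
Total t = Σ t_i = 2982 days = 8.165 years.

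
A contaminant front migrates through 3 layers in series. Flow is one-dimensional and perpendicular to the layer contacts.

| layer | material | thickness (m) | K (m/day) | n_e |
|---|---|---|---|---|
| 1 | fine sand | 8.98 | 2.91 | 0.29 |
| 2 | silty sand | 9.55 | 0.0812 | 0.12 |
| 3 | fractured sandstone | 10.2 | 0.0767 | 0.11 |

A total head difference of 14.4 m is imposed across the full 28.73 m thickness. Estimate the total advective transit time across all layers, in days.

85.8

With flow normal to the layers, continuity requires the same specific discharge q through every layer.
Σ(b_i/K_i) = 8.98/2.91 + 9.55/0.0812 + 10.2/0.0767 = 253.7 d.
q = Δh / Σ(b_i/K_i) = 14.4 / 253.7 = 0.05676 m/day.
In each layer the seepage velocity is v_i = q/n_i, so the layer transit time is t_i = b_i·n_i / q:
  layer 1 (fine sand): t_1 = 8.98 × 0.29 / 0.05676 = 45.88 d
  layer 2 (silty sand): t_2 = 9.55 × 0.12 / 0.05676 = 20.19 d
  layer 3 (fractured sandstone): t_3 = 10.2 × 0.11 / 0.05676 = 19.77 d
Total t = Σ t_i = 85.83 days.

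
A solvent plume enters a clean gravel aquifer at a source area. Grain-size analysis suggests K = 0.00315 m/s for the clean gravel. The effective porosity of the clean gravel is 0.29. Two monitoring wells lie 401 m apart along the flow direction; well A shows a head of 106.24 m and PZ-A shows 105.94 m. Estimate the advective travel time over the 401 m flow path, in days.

571

Convert K: 0.00315 m/s × 86400 = 272.2 m/day.
Hydraulic gradient i = (106.24 − 105.94) / 401 = 0.3 / 401 = 0.0007481.
Darcy flux q = K · i = 272.2 × 0.0007481 = 0.2036 m/day.
Seepage velocity v = q / n_e = 0.2036 / 0.29 = 0.7021 m/day.
Travel time t = L / v = 401 / 0.7021 = 571.1 days.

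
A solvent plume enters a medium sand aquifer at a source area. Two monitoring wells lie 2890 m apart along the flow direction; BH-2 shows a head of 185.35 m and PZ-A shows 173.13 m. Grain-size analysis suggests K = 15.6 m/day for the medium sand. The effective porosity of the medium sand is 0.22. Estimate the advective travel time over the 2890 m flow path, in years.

Hydraulic gradient i = (185.35 − 173.13) / 2890 = 12.22 / 2890 = 0.004228.
Darcy flux q = K · i = 15.60 × 0.004228 = 0.06596 m/day.
Seepage velocity v = q / n_e = 0.06596 / 0.22 = 0.2998 m/day.
Travel time t = L / v = 2890 / 0.2998 = 9639 days = 26.39 years.

26.4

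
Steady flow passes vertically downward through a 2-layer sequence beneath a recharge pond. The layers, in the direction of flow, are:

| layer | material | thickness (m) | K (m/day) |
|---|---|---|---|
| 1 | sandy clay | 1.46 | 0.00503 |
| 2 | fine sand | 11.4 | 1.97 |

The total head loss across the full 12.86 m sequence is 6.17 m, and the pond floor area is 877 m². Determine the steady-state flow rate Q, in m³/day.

Flow is perpendicular to layering, so the layers act in series and the equivalent K is the thickness-weighted harmonic mean.
Total thickness L = 1.46 + 11.4 = 12.86 m.
Σ(b_i/K_i) = 1.46/0.00503 + 11.4/1.97 = 296.0 d.
K_eq = L / Σ(b_i/K_i) = 12.86 / 296.0 = 0.04344 m/day.
Q = K_eq · A · (Δh/L) = 0.04344 × 877 × (6.17/12.86) = 18.28 m³/day.

18.3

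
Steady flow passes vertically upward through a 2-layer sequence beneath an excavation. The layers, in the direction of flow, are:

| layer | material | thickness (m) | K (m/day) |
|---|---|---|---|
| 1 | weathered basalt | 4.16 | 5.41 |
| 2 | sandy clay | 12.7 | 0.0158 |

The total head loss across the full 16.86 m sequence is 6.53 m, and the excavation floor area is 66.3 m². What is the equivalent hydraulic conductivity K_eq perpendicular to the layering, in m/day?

Flow is perpendicular to layering, so the layers act in series and the equivalent K is the thickness-weighted harmonic mean.
Total thickness L = 4.16 + 12.7 = 16.86 m.
Σ(b_i/K_i) = 4.16/5.41 + 12.7/0.0158 = 804.6 d.
K_eq = L / Σ(b_i/K_i) = 16.86 / 804.6 = 0.02096 m/day.

0.0210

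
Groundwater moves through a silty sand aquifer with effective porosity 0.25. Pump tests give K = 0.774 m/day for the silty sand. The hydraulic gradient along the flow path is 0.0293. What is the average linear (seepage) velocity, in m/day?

0.0907

Hydraulic gradient i = 0.0293.
Darcy flux q = K · i = 0.7740 × 0.02930 = 0.02268 m/day.
Seepage velocity v = q / n_e = 0.02268 / 0.25 = 0.09071 m/day.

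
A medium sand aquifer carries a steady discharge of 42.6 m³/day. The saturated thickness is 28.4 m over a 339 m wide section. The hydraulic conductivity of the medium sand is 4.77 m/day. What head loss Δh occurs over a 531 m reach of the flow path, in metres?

0.493

Cross-sectional area A = 339 × 28.4 = 9628 m².
From Q = K·A·i, i = Q / (K·A) = 42.6 / (4.770 × 9628) = 0.0009276.
Head loss Δh = i · L = 0.0009276 × 531 = 0.4926 m.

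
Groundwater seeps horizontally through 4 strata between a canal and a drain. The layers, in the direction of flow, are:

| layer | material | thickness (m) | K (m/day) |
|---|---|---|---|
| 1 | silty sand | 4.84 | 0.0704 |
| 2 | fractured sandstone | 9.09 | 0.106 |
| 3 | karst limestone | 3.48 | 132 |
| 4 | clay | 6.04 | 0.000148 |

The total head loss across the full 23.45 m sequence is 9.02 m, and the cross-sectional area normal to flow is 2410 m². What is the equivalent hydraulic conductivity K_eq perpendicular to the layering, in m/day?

Flow is perpendicular to layering, so the layers act in series and the equivalent K is the thickness-weighted harmonic mean.
Total thickness L = 4.84 + 9.09 + 3.48 + 6.04 = 23.45 m.
Σ(b_i/K_i) = 4.84/0.0704 + 9.09/0.106 + 3.48/132 + 6.04/0.000148 = 40965 d.
K_eq = L / Σ(b_i/K_i) = 23.45 / 40965 = 0.0005724 m/day.

0.000572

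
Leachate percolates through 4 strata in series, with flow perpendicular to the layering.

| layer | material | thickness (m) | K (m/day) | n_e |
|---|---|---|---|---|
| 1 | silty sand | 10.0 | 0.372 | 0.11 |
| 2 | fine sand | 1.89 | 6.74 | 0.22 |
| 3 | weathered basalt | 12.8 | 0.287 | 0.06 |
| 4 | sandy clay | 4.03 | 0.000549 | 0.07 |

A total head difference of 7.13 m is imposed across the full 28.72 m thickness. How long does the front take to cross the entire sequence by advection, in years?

With flow normal to the layers, continuity requires the same specific discharge q through every layer.
Σ(b_i/K_i) = 10.0/0.372 + 1.89/6.74 + 12.8/0.287 + 4.03/0.000549 = 7412 d.
q = Δh / Σ(b_i/K_i) = 7.13 / 7412 = 0.0009619 m/day.
In each layer the seepage velocity is v_i = q/n_i, so the layer transit time is t_i = b_i·n_i / q:
  layer 1 (silty sand): t_1 = 10.0 × 0.11 / 0.0009619 = 1144 d
  layer 2 (fine sand): t_2 = 1.89 × 0.22 / 0.0009619 = 432.3 d
  layer 3 (weathered basalt): t_3 = 12.8 × 0.06 / 0.0009619 = 798.4 d
  layer 4 (sandy clay): t_4 = 4.03 × 0.07 / 0.0009619 = 293.3 d
Total t = Σ t_i = 2668 days = 7.303 years.

7.30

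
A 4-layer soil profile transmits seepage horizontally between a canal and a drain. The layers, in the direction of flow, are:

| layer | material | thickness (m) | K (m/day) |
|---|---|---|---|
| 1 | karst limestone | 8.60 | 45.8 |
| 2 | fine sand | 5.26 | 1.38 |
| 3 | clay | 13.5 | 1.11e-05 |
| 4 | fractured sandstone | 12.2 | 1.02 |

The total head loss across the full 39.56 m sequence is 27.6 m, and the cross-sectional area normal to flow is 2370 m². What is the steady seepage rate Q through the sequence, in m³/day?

Flow is perpendicular to layering, so the layers act in series and the equivalent K is the thickness-weighted harmonic mean.
Total thickness L = 8.60 + 5.26 + 13.5 + 12.2 = 39.56 m.
Σ(b_i/K_i) = 8.60/45.8 + 5.26/1.38 + 13.5/1.11e-05 + 12.2/1.02 = 1.216e+06 d.
K_eq = L / Σ(b_i/K_i) = 39.56 / 1.216e+06 = 3.253e-05 m/day.
Q = K_eq · A · (Δh/L) = 3.253e-05 × 2370 × (27.6/39.56) = 0.05378 m³/day.

0.0538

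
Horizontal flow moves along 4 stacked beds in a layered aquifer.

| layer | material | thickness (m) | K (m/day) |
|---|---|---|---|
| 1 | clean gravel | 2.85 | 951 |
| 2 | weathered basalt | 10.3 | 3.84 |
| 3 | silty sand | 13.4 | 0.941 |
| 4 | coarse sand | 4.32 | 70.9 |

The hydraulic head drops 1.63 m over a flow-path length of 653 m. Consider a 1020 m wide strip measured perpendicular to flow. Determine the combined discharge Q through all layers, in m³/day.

Flow is parallel to layering, so each bed carries its own Darcy discharge and the transmissivities add.
Σ(K_i·b_i) = 951×2.85 + 3.84×10.3 + 0.941×13.4 + 70.9×4.32 = 3069 m²/day.
Hydraulic gradient i = Δh / L = 1.63 / 653 = 0.002496.
Q = Σ(K_i·b_i) · W · i = 3069 × 1020 × 0.002496 = 7813 m³/day.

7810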